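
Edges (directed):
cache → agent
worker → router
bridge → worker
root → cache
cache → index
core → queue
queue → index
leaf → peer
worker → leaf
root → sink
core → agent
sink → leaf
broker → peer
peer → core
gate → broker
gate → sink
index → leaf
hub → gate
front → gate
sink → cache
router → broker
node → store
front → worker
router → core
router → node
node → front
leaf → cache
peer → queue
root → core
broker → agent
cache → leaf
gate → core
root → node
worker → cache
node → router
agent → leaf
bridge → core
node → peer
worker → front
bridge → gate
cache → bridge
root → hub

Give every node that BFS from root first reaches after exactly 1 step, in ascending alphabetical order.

Level 0: root
Level 1: cache, core, hub, node, sink
Level 2: agent, bridge, front, gate, index, leaf, peer, queue, router, store
Level 3: broker, worker

cache, core, hub, node, sink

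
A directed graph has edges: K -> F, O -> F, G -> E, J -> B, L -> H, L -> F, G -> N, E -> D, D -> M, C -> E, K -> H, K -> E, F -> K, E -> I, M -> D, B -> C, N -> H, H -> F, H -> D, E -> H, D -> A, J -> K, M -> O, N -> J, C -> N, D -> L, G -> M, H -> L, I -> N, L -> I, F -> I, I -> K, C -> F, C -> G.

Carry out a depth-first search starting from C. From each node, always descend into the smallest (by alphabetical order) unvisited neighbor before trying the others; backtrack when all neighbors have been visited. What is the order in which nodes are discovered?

C E D A L F I K H N J B M O G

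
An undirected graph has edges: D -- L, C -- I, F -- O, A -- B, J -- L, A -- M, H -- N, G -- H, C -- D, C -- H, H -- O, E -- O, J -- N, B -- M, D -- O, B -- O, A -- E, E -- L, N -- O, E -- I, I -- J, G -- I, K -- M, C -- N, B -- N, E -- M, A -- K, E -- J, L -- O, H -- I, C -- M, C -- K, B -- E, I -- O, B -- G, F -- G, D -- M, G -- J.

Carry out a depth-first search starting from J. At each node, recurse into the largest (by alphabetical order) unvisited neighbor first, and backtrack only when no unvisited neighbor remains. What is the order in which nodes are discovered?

Visit J
J → N
N → O
O → L
L → E
E → M
M → K
K → C
C → I
I → H
H → G
G → F
G → B
B → A
C → D

J -> N -> O -> L -> E -> M -> K -> C -> I -> H -> G -> F -> B -> A -> D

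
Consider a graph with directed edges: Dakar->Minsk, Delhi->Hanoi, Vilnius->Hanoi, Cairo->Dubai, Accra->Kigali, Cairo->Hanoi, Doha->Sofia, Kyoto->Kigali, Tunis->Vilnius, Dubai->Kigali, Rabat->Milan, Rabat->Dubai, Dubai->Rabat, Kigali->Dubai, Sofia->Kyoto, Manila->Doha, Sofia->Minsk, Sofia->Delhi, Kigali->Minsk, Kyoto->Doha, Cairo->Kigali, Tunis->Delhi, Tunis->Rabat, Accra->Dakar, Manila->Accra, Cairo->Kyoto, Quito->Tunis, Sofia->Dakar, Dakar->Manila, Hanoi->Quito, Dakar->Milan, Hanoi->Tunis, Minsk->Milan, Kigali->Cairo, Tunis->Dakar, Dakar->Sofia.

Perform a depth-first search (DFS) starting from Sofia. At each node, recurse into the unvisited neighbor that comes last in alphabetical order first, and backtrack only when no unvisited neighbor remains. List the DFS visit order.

Sofia, Minsk, Milan, Kyoto, Kigali, Dubai, Rabat, Cairo, Hanoi, Tunis, Vilnius, Delhi, Dakar, Manila, Doha, Accra, Quito

Visit Sofia
Sofia → Minsk
Minsk → Milan
Sofia → Kyoto
Kyoto → Kigali
Kigali → Dubai
Dubai → Rabat
Kigali → Cairo
Cairo → Hanoi
Hanoi → Tunis
Tunis → Vilnius
Tunis → Delhi
Tunis → Dakar
Dakar → Manila
Manila → Doha
Manila → Accra
Hanoi → Quito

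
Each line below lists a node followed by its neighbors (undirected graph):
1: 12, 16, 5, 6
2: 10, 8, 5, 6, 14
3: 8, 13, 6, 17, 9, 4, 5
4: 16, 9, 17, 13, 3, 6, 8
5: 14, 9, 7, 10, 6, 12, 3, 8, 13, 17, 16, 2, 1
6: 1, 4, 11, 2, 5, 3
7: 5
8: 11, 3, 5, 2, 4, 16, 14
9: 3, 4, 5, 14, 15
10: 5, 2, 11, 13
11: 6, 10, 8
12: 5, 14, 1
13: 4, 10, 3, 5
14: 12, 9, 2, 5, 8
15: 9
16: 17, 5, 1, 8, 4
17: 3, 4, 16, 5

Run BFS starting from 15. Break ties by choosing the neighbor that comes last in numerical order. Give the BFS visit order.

15, 9, 14, 5, 4, 3, 12, 8, 2, 17, 16, 13, 10, 7, 6, 1, 11

Visit 15; enqueue 9 → queue [9]
Visit 9; enqueue 14, 5, 4, 3 → queue [14, 5, 4, 3]
Visit 14; enqueue 12, 8, 2 → queue [5, 4, 3, 12, 8, 2]
Visit 5; enqueue 17, 16, 13, 10, 7, 6, 1 → queue [4, 3, 12, 8, 2, 17, 16, 13, 10, 7, 6, 1]
Visit 4 → queue [3, 12, 8, 2, 17, 16, 13, 10, 7, 6, 1]
Visit 3 → queue [12, 8, 2, 17, 16, 13, 10, 7, 6, 1]
Visit 12 → queue [8, 2, 17, 16, 13, 10, 7, 6, 1]
Visit 8; enqueue 11 → queue [2, 17, 16, 13, 10, 7, 6, 1, 11]
Visit 2 → queue [17, 16, 13, 10, 7, 6, 1, 11]
Visit 17 → queue [16, 13, 10, 7, 6, 1, 11]
Visit 16 → queue [13, 10, 7, 6, 1, 11]
Visit 13 → queue [10, 7, 6, 1, 11]
Visit 10 → queue [7, 6, 1, 11]
Visit 7 → queue [6, 1, 11]
Visit 6 → queue [1, 11]
Visit 1 → queue [11]
Visit 11 → queue []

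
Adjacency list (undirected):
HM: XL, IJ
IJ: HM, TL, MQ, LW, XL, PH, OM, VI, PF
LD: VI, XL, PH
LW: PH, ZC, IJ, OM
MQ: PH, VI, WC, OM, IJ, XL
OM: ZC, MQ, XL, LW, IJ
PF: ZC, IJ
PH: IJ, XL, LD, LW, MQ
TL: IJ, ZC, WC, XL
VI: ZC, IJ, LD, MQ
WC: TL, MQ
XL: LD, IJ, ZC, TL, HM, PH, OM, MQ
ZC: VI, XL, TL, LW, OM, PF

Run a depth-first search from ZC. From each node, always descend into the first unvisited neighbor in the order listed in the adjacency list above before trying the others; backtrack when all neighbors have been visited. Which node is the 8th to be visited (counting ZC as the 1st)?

LW

Visit ZC
ZC → VI
VI → IJ
IJ → HM
HM → XL
XL → LD
LD → PH
PH → LW
LW → OM
OM → MQ
MQ → WC
WC → TL
IJ → PF

Visit order: ZC, VI, IJ, HM, XL, LD, PH, LW, OM, MQ, WC, TL, PF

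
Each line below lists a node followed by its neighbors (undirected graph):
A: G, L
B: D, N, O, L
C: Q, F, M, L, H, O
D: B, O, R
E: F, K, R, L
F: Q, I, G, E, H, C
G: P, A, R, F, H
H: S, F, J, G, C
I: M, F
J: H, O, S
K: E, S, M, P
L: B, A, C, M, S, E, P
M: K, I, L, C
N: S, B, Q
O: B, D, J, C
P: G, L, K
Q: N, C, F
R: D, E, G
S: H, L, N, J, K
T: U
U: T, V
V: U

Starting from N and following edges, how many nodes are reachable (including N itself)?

19

BFS from N visits: N, B, Q, S, D, L, O, C, F, H, J, K, R, A, E, M, P, G, I
Reachable nodes: 19 of 22 total.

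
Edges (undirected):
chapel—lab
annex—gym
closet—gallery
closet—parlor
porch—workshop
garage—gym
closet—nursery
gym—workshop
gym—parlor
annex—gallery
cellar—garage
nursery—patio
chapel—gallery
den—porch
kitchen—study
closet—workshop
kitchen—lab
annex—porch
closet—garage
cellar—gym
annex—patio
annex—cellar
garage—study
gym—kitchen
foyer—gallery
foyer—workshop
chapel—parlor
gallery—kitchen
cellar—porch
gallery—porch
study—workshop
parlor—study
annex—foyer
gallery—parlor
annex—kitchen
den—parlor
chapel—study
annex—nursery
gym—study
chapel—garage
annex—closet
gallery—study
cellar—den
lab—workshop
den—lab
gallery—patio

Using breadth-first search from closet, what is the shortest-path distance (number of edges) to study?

2

Level 0: closet
Level 1: annex, gallery, garage, nursery, parlor, workshop
Level 2: cellar, chapel, den, foyer, gym, kitchen, lab, patio, porch, study
study first appears at level 2.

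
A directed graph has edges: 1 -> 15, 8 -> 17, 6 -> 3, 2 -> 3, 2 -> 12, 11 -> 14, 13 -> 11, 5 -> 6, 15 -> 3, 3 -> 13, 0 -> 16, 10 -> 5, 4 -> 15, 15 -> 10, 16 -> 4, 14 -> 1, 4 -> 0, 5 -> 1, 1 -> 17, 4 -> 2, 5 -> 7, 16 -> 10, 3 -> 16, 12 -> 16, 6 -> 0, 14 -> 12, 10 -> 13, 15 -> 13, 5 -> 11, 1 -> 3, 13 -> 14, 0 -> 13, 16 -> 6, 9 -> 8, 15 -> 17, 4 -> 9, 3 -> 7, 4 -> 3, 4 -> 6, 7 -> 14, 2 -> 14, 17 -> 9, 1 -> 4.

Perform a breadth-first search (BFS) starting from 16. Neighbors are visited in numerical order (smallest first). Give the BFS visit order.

16, 4, 6, 10, 0, 2, 3, 9, 15, 5, 13, 12, 14, 7, 8, 17, 1, 11

Visit 16; enqueue 4, 6, 10 → queue [4, 6, 10]
Visit 4; enqueue 0, 2, 3, 9, 15 → queue [6, 10, 0, 2, 3, 9, 15]
Visit 6 → queue [10, 0, 2, 3, 9, 15]
Visit 10; enqueue 5, 13 → queue [0, 2, 3, 9, 15, 5, 13]
Visit 0 → queue [2, 3, 9, 15, 5, 13]
Visit 2; enqueue 12, 14 → queue [3, 9, 15, 5, 13, 12, 14]
Visit 3; enqueue 7 → queue [9, 15, 5, 13, 12, 14, 7]
Visit 9; enqueue 8 → queue [15, 5, 13, 12, 14, 7, 8]
Visit 15; enqueue 17 → queue [5, 13, 12, 14, 7, 8, 17]
Visit 5; enqueue 1, 11 → queue [13, 12, 14, 7, 8, 17, 1, 11]
Visit 13 → queue [12, 14, 7, 8, 17, 1, 11]
Visit 12 → queue [14, 7, 8, 17, 1, 11]
Visit 14 → queue [7, 8, 17, 1, 11]
Visit 7 → queue [8, 17, 1, 11]
Visit 8 → queue [17, 1, 11]
Visit 17 → queue [1, 11]
Visit 1 → queue [11]
Visit 11 → queue []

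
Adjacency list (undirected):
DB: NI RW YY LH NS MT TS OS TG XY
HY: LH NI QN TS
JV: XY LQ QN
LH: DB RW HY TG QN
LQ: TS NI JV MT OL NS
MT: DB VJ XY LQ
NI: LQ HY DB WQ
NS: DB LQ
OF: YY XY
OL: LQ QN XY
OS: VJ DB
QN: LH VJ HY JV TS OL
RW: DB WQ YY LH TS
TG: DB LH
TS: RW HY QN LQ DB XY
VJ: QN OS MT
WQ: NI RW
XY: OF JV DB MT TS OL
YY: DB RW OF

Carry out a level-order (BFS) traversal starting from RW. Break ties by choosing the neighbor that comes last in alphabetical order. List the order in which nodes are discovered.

RW, YY, WQ, TS, LH, DB, OF, NI, XY, QN, LQ, HY, TG, OS, NS, MT, OL, JV, VJ

Visit RW; enqueue YY, WQ, TS, LH, DB → queue [YY, WQ, TS, LH, DB]
Visit YY; enqueue OF → queue [WQ, TS, LH, DB, OF]
Visit WQ; enqueue NI → queue [TS, LH, DB, OF, NI]
Visit TS; enqueue XY, QN, LQ, HY → queue [LH, DB, OF, NI, XY, QN, LQ, HY]
Visit LH; enqueue TG → queue [DB, OF, NI, XY, QN, LQ, HY, TG]
Visit DB; enqueue OS, NS, MT → queue [OF, NI, XY, QN, LQ, HY, TG, OS, NS, MT]
Visit OF → queue [NI, XY, QN, LQ, HY, TG, OS, NS, MT]
Visit NI → queue [XY, QN, LQ, HY, TG, OS, NS, MT]
Visit XY; enqueue OL, JV → queue [QN, LQ, HY, TG, OS, NS, MT, OL, JV]
Visit QN; enqueue VJ → queue [LQ, HY, TG, OS, NS, MT, OL, JV, VJ]
Visit LQ → queue [HY, TG, OS, NS, MT, OL, JV, VJ]
Visit HY → queue [TG, OS, NS, MT, OL, JV, VJ]
Visit TG → queue [OS, NS, MT, OL, JV, VJ]
Visit OS → queue [NS, MT, OL, JV, VJ]
Visit NS → queue [MT, OL, JV, VJ]
Visit MT → queue [OL, JV, VJ]
Visit OL → queue [JV, VJ]
Visit JV → queue [VJ]
Visit VJ → queue []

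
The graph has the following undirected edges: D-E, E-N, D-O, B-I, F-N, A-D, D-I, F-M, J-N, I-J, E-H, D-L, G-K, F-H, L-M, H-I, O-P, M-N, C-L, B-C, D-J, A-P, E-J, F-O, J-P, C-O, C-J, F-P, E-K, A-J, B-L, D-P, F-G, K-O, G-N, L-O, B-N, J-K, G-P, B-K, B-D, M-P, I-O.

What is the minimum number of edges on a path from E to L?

Level 0: E
Level 1: D, H, J, K, N
Level 2: A, B, C, F, G, I, L, M, O, P
L first appears at level 2.

2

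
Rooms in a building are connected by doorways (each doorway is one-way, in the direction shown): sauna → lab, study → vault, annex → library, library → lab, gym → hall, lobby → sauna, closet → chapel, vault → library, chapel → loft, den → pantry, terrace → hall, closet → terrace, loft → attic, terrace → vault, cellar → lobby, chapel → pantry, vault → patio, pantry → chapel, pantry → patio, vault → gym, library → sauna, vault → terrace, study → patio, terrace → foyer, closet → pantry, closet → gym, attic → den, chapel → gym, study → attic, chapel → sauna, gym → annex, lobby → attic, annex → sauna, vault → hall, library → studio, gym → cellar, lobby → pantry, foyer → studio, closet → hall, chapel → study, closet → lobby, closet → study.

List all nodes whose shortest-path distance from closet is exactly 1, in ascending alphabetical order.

chapel, gym, hall, lobby, pantry, study, terrace

Level 0: closet
Level 1: chapel, gym, hall, lobby, pantry, study, terrace
Level 2: annex, attic, cellar, foyer, loft, patio, sauna, vault
Level 3: den, lab, library, studio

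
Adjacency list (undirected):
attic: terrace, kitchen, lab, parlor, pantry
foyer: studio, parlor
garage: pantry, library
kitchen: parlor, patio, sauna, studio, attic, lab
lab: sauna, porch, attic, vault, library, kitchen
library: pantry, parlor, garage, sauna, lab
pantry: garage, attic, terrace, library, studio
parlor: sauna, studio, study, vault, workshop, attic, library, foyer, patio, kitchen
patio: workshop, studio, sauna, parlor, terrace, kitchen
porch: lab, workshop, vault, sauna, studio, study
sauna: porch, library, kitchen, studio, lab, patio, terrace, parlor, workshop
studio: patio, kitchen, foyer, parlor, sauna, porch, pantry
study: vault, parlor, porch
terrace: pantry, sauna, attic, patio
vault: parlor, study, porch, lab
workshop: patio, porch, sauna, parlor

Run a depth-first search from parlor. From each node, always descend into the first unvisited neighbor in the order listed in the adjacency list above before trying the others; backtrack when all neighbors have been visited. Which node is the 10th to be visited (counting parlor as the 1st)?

studio

Visit parlor
parlor → sauna
sauna → porch
porch → lab
lab → attic
attic → terrace
terrace → pantry
pantry → garage
garage → library
pantry → studio
studio → patio
patio → workshop
patio → kitchen
studio → foyer
lab → vault
vault → study

Visit order: parlor, sauna, porch, lab, attic, terrace, pantry, garage, library, studio, patio, workshop, kitchen, foyer, vault, study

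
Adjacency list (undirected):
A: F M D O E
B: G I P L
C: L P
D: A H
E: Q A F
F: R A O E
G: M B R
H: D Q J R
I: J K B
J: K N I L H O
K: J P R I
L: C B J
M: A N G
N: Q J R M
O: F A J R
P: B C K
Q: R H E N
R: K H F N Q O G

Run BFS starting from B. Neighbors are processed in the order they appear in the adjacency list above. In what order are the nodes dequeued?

Visit B; enqueue G, I, P, L → queue [G, I, P, L]
Visit G; enqueue M, R → queue [I, P, L, M, R]
Visit I; enqueue J, K → queue [P, L, M, R, J, K]
Visit P; enqueue C → queue [L, M, R, J, K, C]
Visit L → queue [M, R, J, K, C]
Visit M; enqueue A, N → queue [R, J, K, C, A, N]
Visit R; enqueue H, F, Q, O → queue [J, K, C, A, N, H, F, Q, O]
Visit J → queue [K, C, A, N, H, F, Q, O]
Visit K → queue [C, A, N, H, F, Q, O]
Visit C → queue [A, N, H, F, Q, O]
Visit A; enqueue D, E → queue [N, H, F, Q, O, D, E]
Visit N → queue [H, F, Q, O, D, E]
Visit H → queue [F, Q, O, D, E]
Visit F → queue [Q, O, D, E]
Visit Q → queue [O, D, E]
Visit O → queue [D, E]
Visit D → queue [E]
Visit E → queue []

B → G → I → P → L → M → R → J → K → C → A → N → H → F → Q → O → D → E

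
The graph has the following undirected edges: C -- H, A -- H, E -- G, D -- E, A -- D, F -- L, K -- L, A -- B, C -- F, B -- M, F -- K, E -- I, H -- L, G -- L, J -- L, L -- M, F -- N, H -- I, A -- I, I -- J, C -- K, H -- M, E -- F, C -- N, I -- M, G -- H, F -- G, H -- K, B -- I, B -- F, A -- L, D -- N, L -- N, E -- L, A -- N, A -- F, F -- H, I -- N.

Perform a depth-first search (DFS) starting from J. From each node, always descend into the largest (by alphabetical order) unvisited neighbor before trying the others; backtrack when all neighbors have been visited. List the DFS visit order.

Visit J
J → L
L → N
N → I
I → M
M → H
H → K
K → F
F → G
G → E
E → D
D → A
A → B
F → C

J -> L -> N -> I -> M -> H -> K -> F -> G -> E -> D -> A -> B -> C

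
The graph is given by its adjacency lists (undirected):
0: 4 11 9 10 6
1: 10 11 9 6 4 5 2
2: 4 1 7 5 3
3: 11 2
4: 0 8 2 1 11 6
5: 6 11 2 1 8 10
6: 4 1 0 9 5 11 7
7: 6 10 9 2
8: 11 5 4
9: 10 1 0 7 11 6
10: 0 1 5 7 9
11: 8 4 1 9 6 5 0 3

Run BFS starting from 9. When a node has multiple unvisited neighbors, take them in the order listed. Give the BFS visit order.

9 → 10 → 1 → 0 → 7 → 11 → 6 → 5 → 4 → 2 → 8 → 3

Visit 9; enqueue 10, 1, 0, 7, 11, 6 → queue [10, 1, 0, 7, 11, 6]
Visit 10; enqueue 5 → queue [1, 0, 7, 11, 6, 5]
Visit 1; enqueue 4, 2 → queue [0, 7, 11, 6, 5, 4, 2]
Visit 0 → queue [7, 11, 6, 5, 4, 2]
Visit 7 → queue [11, 6, 5, 4, 2]
Visit 11; enqueue 8, 3 → queue [6, 5, 4, 2, 8, 3]
Visit 6 → queue [5, 4, 2, 8, 3]
Visit 5 → queue [4, 2, 8, 3]
Visit 4 → queue [2, 8, 3]
Visit 2 → queue [8, 3]
Visit 8 → queue [3]
Visit 3 → queue []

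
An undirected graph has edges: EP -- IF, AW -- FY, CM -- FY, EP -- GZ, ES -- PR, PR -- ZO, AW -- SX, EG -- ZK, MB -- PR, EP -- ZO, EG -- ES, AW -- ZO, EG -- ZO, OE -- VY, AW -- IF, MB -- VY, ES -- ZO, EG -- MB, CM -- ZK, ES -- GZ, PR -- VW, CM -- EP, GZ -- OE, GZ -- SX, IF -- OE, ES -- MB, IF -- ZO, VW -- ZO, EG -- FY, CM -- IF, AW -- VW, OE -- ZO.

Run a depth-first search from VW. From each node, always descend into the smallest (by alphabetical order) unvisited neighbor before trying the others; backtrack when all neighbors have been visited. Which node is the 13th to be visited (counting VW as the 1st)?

OE

Visit VW
VW → AW
AW → FY
FY → CM
CM → EP
EP → GZ
GZ → ES
ES → EG
EG → MB
MB → PR
PR → ZO
ZO → IF
IF → OE
OE → VY
EG → ZK
GZ → SX

Visit order: VW, AW, FY, CM, EP, GZ, ES, EG, MB, PR, ZO, IF, OE, VY, ZK, SX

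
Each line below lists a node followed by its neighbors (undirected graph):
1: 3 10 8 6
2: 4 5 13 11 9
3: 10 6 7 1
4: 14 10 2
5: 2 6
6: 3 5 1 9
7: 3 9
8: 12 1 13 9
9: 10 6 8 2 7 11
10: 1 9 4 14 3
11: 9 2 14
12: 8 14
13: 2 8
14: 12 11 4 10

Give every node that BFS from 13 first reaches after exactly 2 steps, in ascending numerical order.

1, 4, 5, 9, 11, 12

Level 0: 13
Level 1: 2, 8
Level 2: 1, 4, 5, 9, 11, 12
Level 3: 3, 6, 7, 10, 14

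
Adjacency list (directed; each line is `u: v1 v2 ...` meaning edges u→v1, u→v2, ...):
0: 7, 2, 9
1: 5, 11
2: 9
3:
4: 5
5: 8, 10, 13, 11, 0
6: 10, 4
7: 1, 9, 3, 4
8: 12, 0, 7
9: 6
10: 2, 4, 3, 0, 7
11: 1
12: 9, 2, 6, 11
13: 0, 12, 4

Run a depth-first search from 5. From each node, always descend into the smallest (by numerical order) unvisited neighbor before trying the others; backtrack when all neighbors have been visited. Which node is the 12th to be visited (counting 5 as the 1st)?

8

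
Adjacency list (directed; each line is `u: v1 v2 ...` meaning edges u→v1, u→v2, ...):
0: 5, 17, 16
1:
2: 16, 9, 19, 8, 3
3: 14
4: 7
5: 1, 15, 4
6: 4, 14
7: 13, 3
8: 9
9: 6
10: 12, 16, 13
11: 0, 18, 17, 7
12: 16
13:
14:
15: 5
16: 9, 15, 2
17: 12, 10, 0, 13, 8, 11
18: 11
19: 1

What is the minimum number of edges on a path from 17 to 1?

3

Level 0: 17
Level 1: 0, 8, 10, 11, 12, 13
Level 2: 5, 7, 9, 16, 18
Level 3: 1, 2, 3, 4, 6, 15
Level 4: 14, 19
1 first appears at level 3.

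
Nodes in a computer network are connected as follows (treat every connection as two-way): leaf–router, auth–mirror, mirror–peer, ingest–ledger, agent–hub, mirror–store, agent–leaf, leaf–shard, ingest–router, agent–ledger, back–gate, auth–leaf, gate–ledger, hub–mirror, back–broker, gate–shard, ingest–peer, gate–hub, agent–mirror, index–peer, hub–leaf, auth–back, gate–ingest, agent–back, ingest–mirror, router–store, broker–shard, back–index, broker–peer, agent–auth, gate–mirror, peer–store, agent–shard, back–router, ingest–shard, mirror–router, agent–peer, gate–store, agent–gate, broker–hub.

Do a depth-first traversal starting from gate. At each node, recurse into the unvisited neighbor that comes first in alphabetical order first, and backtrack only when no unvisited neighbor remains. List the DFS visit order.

Visit gate
gate → agent
agent → auth
auth → back
back → broker
broker → hub
hub → leaf
leaf → router
router → ingest
ingest → ledger
ingest → mirror
mirror → peer
peer → index
peer → store
ingest → shard

gate agent auth back broker hub leaf router ingest ledger mirror peer index store shard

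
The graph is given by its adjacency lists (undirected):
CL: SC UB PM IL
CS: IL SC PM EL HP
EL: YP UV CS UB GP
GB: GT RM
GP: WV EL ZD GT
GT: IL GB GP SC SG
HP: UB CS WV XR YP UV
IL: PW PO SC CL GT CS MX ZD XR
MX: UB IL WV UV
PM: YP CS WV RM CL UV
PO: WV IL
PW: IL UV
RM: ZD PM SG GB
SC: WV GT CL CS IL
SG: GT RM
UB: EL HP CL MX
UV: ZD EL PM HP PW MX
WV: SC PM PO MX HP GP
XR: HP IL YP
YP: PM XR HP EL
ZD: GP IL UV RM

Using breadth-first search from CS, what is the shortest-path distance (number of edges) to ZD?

Level 0: CS
Level 1: EL, HP, IL, PM, SC
Level 2: CL, GP, GT, MX, PO, PW, RM, UB, UV, WV, XR, YP, ZD
Level 3: GB, SG
ZD first appears at level 2.

2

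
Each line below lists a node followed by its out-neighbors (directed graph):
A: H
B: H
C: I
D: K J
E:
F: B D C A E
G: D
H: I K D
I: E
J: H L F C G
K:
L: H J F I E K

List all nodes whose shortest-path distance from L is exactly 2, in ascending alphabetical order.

Level 0: L
Level 1: E, F, H, I, J, K
Level 2: A, B, C, D, G

A, B, C, D, G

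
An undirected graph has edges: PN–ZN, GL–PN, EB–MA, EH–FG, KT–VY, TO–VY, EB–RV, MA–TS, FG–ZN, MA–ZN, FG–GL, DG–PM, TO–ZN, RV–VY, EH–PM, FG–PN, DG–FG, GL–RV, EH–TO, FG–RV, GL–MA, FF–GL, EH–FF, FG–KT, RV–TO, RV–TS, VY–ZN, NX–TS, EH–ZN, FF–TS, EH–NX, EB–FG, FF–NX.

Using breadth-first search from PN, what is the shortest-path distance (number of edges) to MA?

2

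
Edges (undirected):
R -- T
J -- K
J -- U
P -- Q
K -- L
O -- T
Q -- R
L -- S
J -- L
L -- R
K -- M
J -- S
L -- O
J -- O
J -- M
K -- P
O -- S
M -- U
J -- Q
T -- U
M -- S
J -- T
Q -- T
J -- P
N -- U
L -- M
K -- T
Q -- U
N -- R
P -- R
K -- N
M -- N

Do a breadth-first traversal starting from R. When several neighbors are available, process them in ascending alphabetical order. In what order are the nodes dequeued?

R L N P Q T J K M O S U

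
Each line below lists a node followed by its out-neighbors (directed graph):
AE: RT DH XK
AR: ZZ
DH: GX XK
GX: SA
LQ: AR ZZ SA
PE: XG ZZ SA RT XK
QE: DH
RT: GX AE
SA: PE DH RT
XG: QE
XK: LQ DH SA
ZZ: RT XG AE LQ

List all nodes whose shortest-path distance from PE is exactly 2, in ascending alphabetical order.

AE, DH, GX, LQ, QE

Level 0: PE
Level 1: RT, SA, XG, XK, ZZ
Level 2: AE, DH, GX, LQ, QE
Level 3: AR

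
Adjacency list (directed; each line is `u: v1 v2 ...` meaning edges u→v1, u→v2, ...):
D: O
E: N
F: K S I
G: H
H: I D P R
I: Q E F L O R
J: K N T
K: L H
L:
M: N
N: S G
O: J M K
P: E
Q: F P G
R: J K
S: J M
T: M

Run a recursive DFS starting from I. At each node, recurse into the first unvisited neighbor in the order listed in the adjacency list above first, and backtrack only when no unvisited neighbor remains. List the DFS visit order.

I → Q → F → K → L → H → D → O → J → N → S → M → G → T → P → E → R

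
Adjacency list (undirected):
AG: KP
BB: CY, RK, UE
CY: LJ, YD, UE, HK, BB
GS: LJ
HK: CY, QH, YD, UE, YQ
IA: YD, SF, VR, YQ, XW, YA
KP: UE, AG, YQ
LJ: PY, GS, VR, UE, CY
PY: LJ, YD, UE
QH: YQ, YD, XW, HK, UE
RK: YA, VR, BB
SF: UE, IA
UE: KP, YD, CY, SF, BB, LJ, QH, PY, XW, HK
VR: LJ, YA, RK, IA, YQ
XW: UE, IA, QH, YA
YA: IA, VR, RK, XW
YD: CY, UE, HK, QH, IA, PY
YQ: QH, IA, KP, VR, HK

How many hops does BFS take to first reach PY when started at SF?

2

Level 0: SF
Level 1: IA, UE
Level 2: BB, CY, HK, KP, LJ, PY, QH, VR, XW, YA, YD, YQ
Level 3: AG, GS, RK
PY first appears at level 2.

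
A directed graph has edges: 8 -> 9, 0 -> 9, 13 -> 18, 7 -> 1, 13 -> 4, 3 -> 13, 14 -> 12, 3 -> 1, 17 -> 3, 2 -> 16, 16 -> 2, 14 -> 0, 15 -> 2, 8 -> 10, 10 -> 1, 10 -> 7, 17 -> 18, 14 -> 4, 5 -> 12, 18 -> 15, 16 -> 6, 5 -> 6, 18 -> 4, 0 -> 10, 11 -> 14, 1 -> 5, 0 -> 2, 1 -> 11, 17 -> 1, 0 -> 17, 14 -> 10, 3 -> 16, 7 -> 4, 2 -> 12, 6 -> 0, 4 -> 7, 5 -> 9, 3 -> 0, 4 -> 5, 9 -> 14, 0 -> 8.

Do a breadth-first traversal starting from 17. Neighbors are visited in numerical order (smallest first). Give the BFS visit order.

Visit 17; enqueue 1, 3, 18 → queue [1, 3, 18]
Visit 1; enqueue 5, 11 → queue [3, 18, 5, 11]
Visit 3; enqueue 0, 13, 16 → queue [18, 5, 11, 0, 13, 16]
Visit 18; enqueue 4, 15 → queue [5, 11, 0, 13, 16, 4, 15]
Visit 5; enqueue 6, 9, 12 → queue [11, 0, 13, 16, 4, 15, 6, 9, 12]
Visit 11; enqueue 14 → queue [0, 13, 16, 4, 15, 6, 9, 12, 14]
Visit 0; enqueue 2, 8, 10 → queue [13, 16, 4, 15, 6, 9, 12, 14, 2, 8, 10]
Visit 13 → queue [16, 4, 15, 6, 9, 12, 14, 2, 8, 10]
Visit 16 → queue [4, 15, 6, 9, 12, 14, 2, 8, 10]
Visit 4; enqueue 7 → queue [15, 6, 9, 12, 14, 2, 8, 10, 7]
Visit 15 → queue [6, 9, 12, 14, 2, 8, 10, 7]
Visit 6 → queue [9, 12, 14, 2, 8, 10, 7]
Visit 9 → queue [12, 14, 2, 8, 10, 7]
Visit 12 → queue [14, 2, 8, 10, 7]
Visit 14 → queue [2, 8, 10, 7]
Visit 2 → queue [8, 10, 7]
Visit 8 → queue [10, 7]
Visit 10 → queue [7]
Visit 7 → queue []

17 -> 1 -> 3 -> 18 -> 5 -> 11 -> 0 -> 13 -> 16 -> 4 -> 15 -> 6 -> 9 -> 12 -> 14 -> 2 -> 8 -> 10 -> 7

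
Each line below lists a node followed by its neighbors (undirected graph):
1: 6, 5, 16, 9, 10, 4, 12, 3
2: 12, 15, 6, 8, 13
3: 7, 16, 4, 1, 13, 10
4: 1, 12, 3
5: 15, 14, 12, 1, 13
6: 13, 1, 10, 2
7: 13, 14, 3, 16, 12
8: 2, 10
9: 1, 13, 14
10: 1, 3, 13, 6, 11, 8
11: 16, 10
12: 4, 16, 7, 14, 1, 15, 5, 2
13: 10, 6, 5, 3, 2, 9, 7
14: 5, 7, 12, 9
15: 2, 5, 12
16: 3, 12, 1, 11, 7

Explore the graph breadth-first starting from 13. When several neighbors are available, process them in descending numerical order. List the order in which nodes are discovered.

Visit 13; enqueue 10, 9, 7, 6, 5, 3, 2 → queue [10, 9, 7, 6, 5, 3, 2]
Visit 10; enqueue 11, 8, 1 → queue [9, 7, 6, 5, 3, 2, 11, 8, 1]
Visit 9; enqueue 14 → queue [7, 6, 5, 3, 2, 11, 8, 1, 14]
Visit 7; enqueue 16, 12 → queue [6, 5, 3, 2, 11, 8, 1, 14, 16, 12]
Visit 6 → queue [5, 3, 2, 11, 8, 1, 14, 16, 12]
Visit 5; enqueue 15 → queue [3, 2, 11, 8, 1, 14, 16, 12, 15]
Visit 3; enqueue 4 → queue [2, 11, 8, 1, 14, 16, 12, 15, 4]
Visit 2 → queue [11, 8, 1, 14, 16, 12, 15, 4]
Visit 11 → queue [8, 1, 14, 16, 12, 15, 4]
Visit 8 → queue [1, 14, 16, 12, 15, 4]
Visit 1 → queue [14, 16, 12, 15, 4]
Visit 14 → queue [16, 12, 15, 4]
Visit 16 → queue [12, 15, 4]
Visit 12 → queue [15, 4]
Visit 15 → queue [4]
Visit 4 → queue []

13, 10, 9, 7, 6, 5, 3, 2, 11, 8, 1, 14, 16, 12, 15, 4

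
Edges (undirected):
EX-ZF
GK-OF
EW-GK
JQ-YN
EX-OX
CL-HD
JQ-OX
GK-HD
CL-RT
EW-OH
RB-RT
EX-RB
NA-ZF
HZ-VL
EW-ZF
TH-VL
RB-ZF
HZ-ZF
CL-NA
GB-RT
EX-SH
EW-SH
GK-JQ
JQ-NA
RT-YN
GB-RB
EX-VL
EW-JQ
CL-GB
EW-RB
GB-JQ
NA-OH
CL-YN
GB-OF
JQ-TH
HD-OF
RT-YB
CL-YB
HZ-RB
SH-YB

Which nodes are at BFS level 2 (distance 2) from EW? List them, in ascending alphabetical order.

EX, GB, HD, HZ, NA, OF, OX, RT, TH, YB, YN

Level 0: EW
Level 1: GK, JQ, OH, RB, SH, ZF
Level 2: EX, GB, HD, HZ, NA, OF, OX, RT, TH, YB, YN
Level 3: CL, VL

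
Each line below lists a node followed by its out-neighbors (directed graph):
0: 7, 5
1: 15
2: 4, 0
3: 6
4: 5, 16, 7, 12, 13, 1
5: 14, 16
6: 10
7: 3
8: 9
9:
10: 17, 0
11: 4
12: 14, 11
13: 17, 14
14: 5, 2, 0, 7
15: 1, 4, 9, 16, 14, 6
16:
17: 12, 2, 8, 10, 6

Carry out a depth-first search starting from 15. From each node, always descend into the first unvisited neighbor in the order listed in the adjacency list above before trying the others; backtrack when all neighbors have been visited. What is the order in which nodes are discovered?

Visit 15
15 → 1
15 → 4
4 → 5
5 → 14
14 → 2
2 → 0
0 → 7
7 → 3
3 → 6
6 → 10
10 → 17
17 → 12
12 → 11
17 → 8
8 → 9
5 → 16
4 → 13

15 → 1 → 4 → 5 → 14 → 2 → 0 → 7 → 3 → 6 → 10 → 17 → 12 → 11 → 8 → 9 → 16 → 13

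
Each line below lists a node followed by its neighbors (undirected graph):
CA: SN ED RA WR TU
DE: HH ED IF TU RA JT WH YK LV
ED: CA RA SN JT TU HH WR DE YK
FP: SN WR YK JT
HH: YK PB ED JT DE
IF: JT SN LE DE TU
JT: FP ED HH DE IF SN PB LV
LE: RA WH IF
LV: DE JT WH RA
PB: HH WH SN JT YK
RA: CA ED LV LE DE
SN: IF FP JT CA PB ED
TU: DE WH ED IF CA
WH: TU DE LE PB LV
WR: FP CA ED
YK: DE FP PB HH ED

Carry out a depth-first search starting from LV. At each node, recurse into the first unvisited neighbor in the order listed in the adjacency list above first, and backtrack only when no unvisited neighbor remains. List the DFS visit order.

Visit LV
LV → DE
DE → HH
HH → YK
YK → FP
FP → SN
SN → IF
IF → JT
JT → ED
ED → CA
CA → RA
RA → LE
LE → WH
WH → TU
WH → PB
CA → WR

LV -> DE -> HH -> YK -> FP -> SN -> IF -> JT -> ED -> CA -> RA -> LE -> WH -> TU -> PB -> WR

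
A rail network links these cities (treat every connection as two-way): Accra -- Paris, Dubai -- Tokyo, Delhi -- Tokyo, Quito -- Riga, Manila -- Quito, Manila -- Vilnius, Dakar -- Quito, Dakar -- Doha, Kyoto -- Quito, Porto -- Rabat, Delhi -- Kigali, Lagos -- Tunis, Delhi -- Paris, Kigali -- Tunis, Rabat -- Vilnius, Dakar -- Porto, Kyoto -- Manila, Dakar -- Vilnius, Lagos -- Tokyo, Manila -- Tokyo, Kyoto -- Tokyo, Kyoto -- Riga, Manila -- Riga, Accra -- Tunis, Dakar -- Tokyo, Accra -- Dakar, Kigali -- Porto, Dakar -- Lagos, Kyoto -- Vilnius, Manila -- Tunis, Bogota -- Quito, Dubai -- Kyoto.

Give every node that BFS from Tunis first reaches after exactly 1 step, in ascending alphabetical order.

Accra, Kigali, Lagos, Manila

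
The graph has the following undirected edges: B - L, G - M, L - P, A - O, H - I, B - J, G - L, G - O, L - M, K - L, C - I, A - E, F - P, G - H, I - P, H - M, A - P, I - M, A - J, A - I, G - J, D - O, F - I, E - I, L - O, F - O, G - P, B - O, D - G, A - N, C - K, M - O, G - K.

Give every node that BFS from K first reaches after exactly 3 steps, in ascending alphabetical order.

A, E, F

Level 0: K
Level 1: C, G, L
Level 2: B, D, H, I, J, M, O, P
Level 3: A, E, F
Level 4: N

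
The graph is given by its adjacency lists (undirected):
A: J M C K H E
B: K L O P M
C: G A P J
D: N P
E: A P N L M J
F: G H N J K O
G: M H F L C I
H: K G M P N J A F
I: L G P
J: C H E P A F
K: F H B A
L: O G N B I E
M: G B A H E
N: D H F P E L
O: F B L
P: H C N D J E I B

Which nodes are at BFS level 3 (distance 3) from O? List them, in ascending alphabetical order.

A, C, D

Level 0: O
Level 1: B, F, L
Level 2: E, G, H, I, J, K, M, N, P
Level 3: A, C, D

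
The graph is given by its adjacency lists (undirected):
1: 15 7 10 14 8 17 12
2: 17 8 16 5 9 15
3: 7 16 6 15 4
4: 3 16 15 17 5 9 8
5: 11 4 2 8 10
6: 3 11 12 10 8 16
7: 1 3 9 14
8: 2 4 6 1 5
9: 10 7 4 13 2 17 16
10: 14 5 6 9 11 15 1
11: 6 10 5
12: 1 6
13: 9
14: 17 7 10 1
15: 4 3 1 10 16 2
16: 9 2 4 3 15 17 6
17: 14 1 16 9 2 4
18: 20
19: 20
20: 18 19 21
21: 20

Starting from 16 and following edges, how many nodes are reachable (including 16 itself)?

17

BFS from 16 visits: 16, 9, 2, 4, 3, 15, 17, 6, 10, 7, 13, 8, 5, 1, 14, 11, 12
Reachable nodes: 17 of 21 total.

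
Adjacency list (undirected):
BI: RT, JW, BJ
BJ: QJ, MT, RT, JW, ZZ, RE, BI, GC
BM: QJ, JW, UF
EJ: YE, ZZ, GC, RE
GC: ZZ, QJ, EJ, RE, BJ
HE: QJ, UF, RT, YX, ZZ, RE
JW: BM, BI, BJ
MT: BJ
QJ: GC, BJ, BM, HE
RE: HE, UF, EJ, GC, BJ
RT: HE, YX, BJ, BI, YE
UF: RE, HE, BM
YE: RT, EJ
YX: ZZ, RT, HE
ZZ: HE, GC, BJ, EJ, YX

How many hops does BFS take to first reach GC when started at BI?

Level 0: BI
Level 1: BJ, JW, RT
Level 2: BM, GC, HE, MT, QJ, RE, YE, YX, ZZ
Level 3: EJ, UF
GC first appears at level 2.

2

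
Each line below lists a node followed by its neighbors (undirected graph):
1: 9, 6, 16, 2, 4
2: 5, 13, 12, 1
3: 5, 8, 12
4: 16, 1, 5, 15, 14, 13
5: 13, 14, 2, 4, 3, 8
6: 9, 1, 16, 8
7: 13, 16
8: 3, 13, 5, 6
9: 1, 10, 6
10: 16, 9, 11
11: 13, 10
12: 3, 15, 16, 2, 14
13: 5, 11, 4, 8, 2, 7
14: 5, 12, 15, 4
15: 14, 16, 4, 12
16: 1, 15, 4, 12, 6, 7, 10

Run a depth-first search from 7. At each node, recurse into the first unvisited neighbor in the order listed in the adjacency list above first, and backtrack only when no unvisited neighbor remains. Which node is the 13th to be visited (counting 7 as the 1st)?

4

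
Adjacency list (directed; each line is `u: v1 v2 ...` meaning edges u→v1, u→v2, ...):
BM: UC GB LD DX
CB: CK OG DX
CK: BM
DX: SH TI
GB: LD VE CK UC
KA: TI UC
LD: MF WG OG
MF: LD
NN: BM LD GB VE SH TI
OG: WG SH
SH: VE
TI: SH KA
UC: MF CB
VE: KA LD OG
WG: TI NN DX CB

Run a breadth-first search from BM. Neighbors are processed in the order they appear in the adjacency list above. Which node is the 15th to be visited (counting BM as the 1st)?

Visit BM; enqueue UC, GB, LD, DX → queue [UC, GB, LD, DX]
Visit UC; enqueue MF, CB → queue [GB, LD, DX, MF, CB]
Visit GB; enqueue VE, CK → queue [LD, DX, MF, CB, VE, CK]
Visit LD; enqueue WG, OG → queue [DX, MF, CB, VE, CK, WG, OG]
Visit DX; enqueue SH, TI → queue [MF, CB, VE, CK, WG, OG, SH, TI]
Visit MF → queue [CB, VE, CK, WG, OG, SH, TI]
Visit CB → queue [VE, CK, WG, OG, SH, TI]
Visit VE; enqueue KA → queue [CK, WG, OG, SH, TI, KA]
Visit CK → queue [WG, OG, SH, TI, KA]
Visit WG; enqueue NN → queue [OG, SH, TI, KA, NN]
Visit OG → queue [SH, TI, KA, NN]
Visit SH → queue [TI, KA, NN]
Visit TI → queue [KA, NN]
Visit KA → queue [NN]
Visit NN → queue []

Visit order: BM, UC, GB, LD, DX, MF, CB, VE, CK, WG, OG, SH, TI, KA, NN

NN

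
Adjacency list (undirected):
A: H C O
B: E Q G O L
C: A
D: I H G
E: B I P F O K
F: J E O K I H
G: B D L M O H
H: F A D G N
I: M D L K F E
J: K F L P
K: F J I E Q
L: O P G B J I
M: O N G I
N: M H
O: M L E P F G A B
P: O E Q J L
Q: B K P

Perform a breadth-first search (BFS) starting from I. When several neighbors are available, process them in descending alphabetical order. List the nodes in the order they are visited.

I -> M -> L -> K -> F -> E -> D -> O -> N -> G -> P -> J -> B -> Q -> H -> A -> C

Visit I; enqueue M, L, K, F, E, D → queue [M, L, K, F, E, D]
Visit M; enqueue O, N, G → queue [L, K, F, E, D, O, N, G]
Visit L; enqueue P, J, B → queue [K, F, E, D, O, N, G, P, J, B]
Visit K; enqueue Q → queue [F, E, D, O, N, G, P, J, B, Q]
Visit F; enqueue H → queue [E, D, O, N, G, P, J, B, Q, H]
Visit E → queue [D, O, N, G, P, J, B, Q, H]
Visit D → queue [O, N, G, P, J, B, Q, H]
Visit O; enqueue A → queue [N, G, P, J, B, Q, H, A]
Visit N → queue [G, P, J, B, Q, H, A]
Visit G → queue [P, J, B, Q, H, A]
Visit P → queue [J, B, Q, H, A]
Visit J → queue [B, Q, H, A]
Visit B → queue [Q, H, A]
Visit Q → queue [H, A]
Visit H → queue [A]
Visit A; enqueue C → queue [C]
Visit C → queue []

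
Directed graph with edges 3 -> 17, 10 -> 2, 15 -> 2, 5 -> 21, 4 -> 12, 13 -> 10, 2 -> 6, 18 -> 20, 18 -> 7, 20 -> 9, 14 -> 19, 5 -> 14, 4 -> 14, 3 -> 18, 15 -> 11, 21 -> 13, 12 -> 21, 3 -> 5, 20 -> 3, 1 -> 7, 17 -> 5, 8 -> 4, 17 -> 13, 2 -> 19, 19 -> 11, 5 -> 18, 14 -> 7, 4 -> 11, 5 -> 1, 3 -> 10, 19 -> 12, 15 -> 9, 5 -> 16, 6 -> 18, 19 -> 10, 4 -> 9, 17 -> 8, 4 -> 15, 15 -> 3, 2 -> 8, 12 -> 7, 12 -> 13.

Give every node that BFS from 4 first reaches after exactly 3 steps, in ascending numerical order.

5, 6, 8, 10, 17, 18

Level 0: 4
Level 1: 9, 11, 12, 14, 15
Level 2: 2, 3, 7, 13, 19, 21
Level 3: 5, 6, 8, 10, 17, 18
Level 4: 1, 16, 20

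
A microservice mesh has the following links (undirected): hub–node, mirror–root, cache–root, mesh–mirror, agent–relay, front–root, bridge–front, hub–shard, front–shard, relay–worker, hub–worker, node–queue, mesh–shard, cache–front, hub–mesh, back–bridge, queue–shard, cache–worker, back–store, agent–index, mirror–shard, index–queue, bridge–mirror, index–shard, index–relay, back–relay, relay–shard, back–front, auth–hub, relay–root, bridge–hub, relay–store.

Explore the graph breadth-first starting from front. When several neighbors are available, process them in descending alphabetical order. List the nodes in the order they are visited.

front → shard → root → cache → bridge → back → relay → queue → mirror → mesh → index → hub → worker → store → agent → node → auth

Visit front; enqueue shard, root, cache, bridge, back → queue [shard, root, cache, bridge, back]
Visit shard; enqueue relay, queue, mirror, mesh, index, hub → queue [root, cache, bridge, back, relay, queue, mirror, mesh, index, hub]
Visit root → queue [cache, bridge, back, relay, queue, mirror, mesh, index, hub]
Visit cache; enqueue worker → queue [bridge, back, relay, queue, mirror, mesh, index, hub, worker]
Visit bridge → queue [back, relay, queue, mirror, mesh, index, hub, worker]
Visit back; enqueue store → queue [relay, queue, mirror, mesh, index, hub, worker, store]
Visit relay; enqueue agent → queue [queue, mirror, mesh, index, hub, worker, store, agent]
Visit queue; enqueue node → queue [mirror, mesh, index, hub, worker, store, agent, node]
Visit mirror → queue [mesh, index, hub, worker, store, agent, node]
Visit mesh → queue [index, hub, worker, store, agent, node]
Visit index → queue [hub, worker, store, agent, node]
Visit hub; enqueue auth → queue [worker, store, agent, node, auth]
Visit worker → queue [store, agent, node, auth]
Visit store → queue [agent, node, auth]
Visit agent → queue [node, auth]
Visit node → queue [auth]
Visit auth → queue []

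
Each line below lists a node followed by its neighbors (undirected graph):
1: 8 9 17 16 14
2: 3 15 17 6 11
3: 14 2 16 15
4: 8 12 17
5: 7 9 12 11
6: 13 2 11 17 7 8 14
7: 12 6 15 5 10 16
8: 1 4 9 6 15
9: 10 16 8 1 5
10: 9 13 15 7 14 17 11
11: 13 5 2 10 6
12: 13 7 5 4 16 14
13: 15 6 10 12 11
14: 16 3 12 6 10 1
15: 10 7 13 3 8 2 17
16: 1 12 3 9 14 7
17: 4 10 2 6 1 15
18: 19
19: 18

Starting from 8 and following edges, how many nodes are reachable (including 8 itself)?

17

BFS from 8 visits: 8, 1, 4, 6, 9, 15, 14, 16, 17, 12, 2, 7, 11, 13, 5, 10, 3
Reachable nodes: 17 of 19 total.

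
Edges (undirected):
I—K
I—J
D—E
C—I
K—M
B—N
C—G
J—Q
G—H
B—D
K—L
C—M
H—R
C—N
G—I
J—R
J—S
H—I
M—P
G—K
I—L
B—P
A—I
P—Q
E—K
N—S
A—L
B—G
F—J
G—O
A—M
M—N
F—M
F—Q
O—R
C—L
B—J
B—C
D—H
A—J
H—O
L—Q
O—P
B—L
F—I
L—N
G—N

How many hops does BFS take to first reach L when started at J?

2

Level 0: J
Level 1: A, B, F, I, Q, R, S
Level 2: C, D, G, H, K, L, M, N, O, P
Level 3: E
L first appears at level 2.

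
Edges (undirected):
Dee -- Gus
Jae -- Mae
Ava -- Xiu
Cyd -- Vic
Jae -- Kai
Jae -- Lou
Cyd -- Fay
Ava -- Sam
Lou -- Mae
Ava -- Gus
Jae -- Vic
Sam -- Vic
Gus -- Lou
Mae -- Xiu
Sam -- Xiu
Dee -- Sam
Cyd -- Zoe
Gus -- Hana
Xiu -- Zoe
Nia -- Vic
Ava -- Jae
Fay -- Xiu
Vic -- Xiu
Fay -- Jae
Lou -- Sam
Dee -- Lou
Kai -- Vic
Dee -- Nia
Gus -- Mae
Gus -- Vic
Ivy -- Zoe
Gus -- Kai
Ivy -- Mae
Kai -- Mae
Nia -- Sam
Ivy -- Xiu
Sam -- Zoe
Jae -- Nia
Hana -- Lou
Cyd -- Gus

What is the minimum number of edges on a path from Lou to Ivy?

2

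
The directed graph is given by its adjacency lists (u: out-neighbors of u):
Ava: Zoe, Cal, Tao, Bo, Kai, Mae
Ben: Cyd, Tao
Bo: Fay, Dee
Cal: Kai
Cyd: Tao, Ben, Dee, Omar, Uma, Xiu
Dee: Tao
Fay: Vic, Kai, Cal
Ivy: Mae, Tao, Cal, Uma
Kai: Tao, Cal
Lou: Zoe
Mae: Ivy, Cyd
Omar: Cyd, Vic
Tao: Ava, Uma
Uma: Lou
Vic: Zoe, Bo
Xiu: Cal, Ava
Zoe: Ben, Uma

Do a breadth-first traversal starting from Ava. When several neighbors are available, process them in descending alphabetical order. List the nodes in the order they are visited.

Visit Ava; enqueue Zoe, Tao, Mae, Kai, Cal, Bo → queue [Zoe, Tao, Mae, Kai, Cal, Bo]
Visit Zoe; enqueue Uma, Ben → queue [Tao, Mae, Kai, Cal, Bo, Uma, Ben]
Visit Tao → queue [Mae, Kai, Cal, Bo, Uma, Ben]
Visit Mae; enqueue Ivy, Cyd → queue [Kai, Cal, Bo, Uma, Ben, Ivy, Cyd]
Visit Kai → queue [Cal, Bo, Uma, Ben, Ivy, Cyd]
Visit Cal → queue [Bo, Uma, Ben, Ivy, Cyd]
Visit Bo; enqueue Fay, Dee → queue [Uma, Ben, Ivy, Cyd, Fay, Dee]
Visit Uma; enqueue Lou → queue [Ben, Ivy, Cyd, Fay, Dee, Lou]
Visit Ben → queue [Ivy, Cyd, Fay, Dee, Lou]
Visit Ivy → queue [Cyd, Fay, Dee, Lou]
Visit Cyd; enqueue Xiu, Omar → queue [Fay, Dee, Lou, Xiu, Omar]
Visit Fay; enqueue Vic → queue [Dee, Lou, Xiu, Omar, Vic]
Visit Dee → queue [Lou, Xiu, Omar, Vic]
Visit Lou → queue [Xiu, Omar, Vic]
Visit Xiu → queue [Omar, Vic]
Visit Omar → queue [Vic]
Visit Vic → queue []

Ava → Zoe → Tao → Mae → Kai → Cal → Bo → Uma → Ben → Ivy → Cyd → Fay → Dee → Lou → Xiu → Omar → Vic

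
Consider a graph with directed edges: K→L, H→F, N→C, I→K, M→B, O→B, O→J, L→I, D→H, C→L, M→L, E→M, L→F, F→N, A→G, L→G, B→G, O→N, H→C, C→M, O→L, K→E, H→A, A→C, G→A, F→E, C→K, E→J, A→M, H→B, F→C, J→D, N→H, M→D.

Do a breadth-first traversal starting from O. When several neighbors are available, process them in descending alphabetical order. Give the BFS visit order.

O, N, L, J, B, H, C, I, G, F, D, A, M, K, E

Visit O; enqueue N, L, J, B → queue [N, L, J, B]
Visit N; enqueue H, C → queue [L, J, B, H, C]
Visit L; enqueue I, G, F → queue [J, B, H, C, I, G, F]
Visit J; enqueue D → queue [B, H, C, I, G, F, D]
Visit B → queue [H, C, I, G, F, D]
Visit H; enqueue A → queue [C, I, G, F, D, A]
Visit C; enqueue M, K → queue [I, G, F, D, A, M, K]
Visit I → queue [G, F, D, A, M, K]
Visit G → queue [F, D, A, M, K]
Visit F; enqueue E → queue [D, A, M, K, E]
Visit D → queue [A, M, K, E]
Visit A → queue [M, K, E]
Visit M → queue [K, E]
Visit K → queue [E]
Visit E → queue []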